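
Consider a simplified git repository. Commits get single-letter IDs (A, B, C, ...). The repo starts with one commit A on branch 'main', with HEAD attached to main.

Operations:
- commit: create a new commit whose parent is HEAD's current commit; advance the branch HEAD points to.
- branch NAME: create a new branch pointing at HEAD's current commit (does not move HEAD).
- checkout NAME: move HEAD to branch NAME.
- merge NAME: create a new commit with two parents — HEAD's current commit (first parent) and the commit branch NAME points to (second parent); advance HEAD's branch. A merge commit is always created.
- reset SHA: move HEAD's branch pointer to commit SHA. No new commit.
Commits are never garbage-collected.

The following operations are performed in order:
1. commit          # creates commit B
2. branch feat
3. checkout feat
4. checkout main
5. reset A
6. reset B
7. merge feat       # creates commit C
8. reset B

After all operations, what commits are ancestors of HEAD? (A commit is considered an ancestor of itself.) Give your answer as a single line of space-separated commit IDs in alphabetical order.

After op 1 (commit): HEAD=main@B [main=B]
After op 2 (branch): HEAD=main@B [feat=B main=B]
After op 3 (checkout): HEAD=feat@B [feat=B main=B]
After op 4 (checkout): HEAD=main@B [feat=B main=B]
After op 5 (reset): HEAD=main@A [feat=B main=A]
After op 6 (reset): HEAD=main@B [feat=B main=B]
After op 7 (merge): HEAD=main@C [feat=B main=C]
After op 8 (reset): HEAD=main@B [feat=B main=B]

Answer: A B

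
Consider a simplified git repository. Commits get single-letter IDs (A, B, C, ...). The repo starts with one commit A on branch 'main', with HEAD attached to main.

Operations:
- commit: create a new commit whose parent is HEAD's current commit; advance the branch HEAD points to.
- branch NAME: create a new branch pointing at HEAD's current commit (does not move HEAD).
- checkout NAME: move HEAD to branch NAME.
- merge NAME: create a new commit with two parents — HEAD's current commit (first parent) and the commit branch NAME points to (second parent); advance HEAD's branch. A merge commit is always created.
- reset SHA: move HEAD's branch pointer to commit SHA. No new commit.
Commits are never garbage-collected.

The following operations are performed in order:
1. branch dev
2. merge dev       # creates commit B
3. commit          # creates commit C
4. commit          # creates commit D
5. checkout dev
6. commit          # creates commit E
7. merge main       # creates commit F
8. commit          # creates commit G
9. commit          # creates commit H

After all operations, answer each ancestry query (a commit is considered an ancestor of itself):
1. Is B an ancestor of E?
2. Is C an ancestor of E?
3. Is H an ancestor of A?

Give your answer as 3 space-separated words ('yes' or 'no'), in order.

After op 1 (branch): HEAD=main@A [dev=A main=A]
After op 2 (merge): HEAD=main@B [dev=A main=B]
After op 3 (commit): HEAD=main@C [dev=A main=C]
After op 4 (commit): HEAD=main@D [dev=A main=D]
After op 5 (checkout): HEAD=dev@A [dev=A main=D]
After op 6 (commit): HEAD=dev@E [dev=E main=D]
After op 7 (merge): HEAD=dev@F [dev=F main=D]
After op 8 (commit): HEAD=dev@G [dev=G main=D]
After op 9 (commit): HEAD=dev@H [dev=H main=D]
ancestors(E) = {A,E}; B in? no
ancestors(E) = {A,E}; C in? no
ancestors(A) = {A}; H in? no

Answer: no no no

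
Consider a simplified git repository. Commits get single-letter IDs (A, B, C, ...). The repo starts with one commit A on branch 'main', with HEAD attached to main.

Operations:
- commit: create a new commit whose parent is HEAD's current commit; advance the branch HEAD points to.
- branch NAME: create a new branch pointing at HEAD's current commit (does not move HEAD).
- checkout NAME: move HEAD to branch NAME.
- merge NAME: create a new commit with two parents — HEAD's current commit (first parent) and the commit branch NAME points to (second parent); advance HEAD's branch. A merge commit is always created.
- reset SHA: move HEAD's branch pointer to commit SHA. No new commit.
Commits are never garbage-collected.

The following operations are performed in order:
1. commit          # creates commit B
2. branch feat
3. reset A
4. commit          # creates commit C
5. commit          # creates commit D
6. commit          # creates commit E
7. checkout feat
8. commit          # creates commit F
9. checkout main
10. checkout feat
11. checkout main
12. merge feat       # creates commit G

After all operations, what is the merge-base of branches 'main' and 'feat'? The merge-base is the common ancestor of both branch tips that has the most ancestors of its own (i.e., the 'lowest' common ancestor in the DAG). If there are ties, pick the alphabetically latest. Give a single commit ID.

After op 1 (commit): HEAD=main@B [main=B]
After op 2 (branch): HEAD=main@B [feat=B main=B]
After op 3 (reset): HEAD=main@A [feat=B main=A]
After op 4 (commit): HEAD=main@C [feat=B main=C]
After op 5 (commit): HEAD=main@D [feat=B main=D]
After op 6 (commit): HEAD=main@E [feat=B main=E]
After op 7 (checkout): HEAD=feat@B [feat=B main=E]
After op 8 (commit): HEAD=feat@F [feat=F main=E]
After op 9 (checkout): HEAD=main@E [feat=F main=E]
After op 10 (checkout): HEAD=feat@F [feat=F main=E]
After op 11 (checkout): HEAD=main@E [feat=F main=E]
After op 12 (merge): HEAD=main@G [feat=F main=G]
ancestors(main=G): ['A', 'B', 'C', 'D', 'E', 'F', 'G']
ancestors(feat=F): ['A', 'B', 'F']
common: ['A', 'B', 'F']

Answer: F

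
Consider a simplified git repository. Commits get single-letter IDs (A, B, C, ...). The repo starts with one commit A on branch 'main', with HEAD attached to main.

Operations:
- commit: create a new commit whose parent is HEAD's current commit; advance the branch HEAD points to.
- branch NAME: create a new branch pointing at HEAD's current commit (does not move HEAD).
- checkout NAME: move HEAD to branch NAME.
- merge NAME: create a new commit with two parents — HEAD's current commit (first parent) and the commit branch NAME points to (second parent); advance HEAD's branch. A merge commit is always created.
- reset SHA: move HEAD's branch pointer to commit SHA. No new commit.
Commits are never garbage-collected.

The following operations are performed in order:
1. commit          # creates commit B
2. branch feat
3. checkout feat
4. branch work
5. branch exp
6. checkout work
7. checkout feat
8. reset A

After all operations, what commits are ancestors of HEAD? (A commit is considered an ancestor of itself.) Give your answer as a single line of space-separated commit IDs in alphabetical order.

After op 1 (commit): HEAD=main@B [main=B]
After op 2 (branch): HEAD=main@B [feat=B main=B]
After op 3 (checkout): HEAD=feat@B [feat=B main=B]
After op 4 (branch): HEAD=feat@B [feat=B main=B work=B]
After op 5 (branch): HEAD=feat@B [exp=B feat=B main=B work=B]
After op 6 (checkout): HEAD=work@B [exp=B feat=B main=B work=B]
After op 7 (checkout): HEAD=feat@B [exp=B feat=B main=B work=B]
After op 8 (reset): HEAD=feat@A [exp=B feat=A main=B work=B]

Answer: A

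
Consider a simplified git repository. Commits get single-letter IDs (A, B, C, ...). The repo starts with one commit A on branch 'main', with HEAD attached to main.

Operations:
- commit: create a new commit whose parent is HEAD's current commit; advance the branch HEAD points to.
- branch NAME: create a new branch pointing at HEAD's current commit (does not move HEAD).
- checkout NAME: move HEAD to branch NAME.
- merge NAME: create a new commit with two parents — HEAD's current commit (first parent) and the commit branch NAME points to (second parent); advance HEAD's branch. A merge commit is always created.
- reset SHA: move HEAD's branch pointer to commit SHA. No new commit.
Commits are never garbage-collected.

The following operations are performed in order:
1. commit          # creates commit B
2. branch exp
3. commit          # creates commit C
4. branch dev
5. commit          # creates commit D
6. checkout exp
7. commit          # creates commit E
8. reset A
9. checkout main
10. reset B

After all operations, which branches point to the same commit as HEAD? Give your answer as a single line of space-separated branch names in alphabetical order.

After op 1 (commit): HEAD=main@B [main=B]
After op 2 (branch): HEAD=main@B [exp=B main=B]
After op 3 (commit): HEAD=main@C [exp=B main=C]
After op 4 (branch): HEAD=main@C [dev=C exp=B main=C]
After op 5 (commit): HEAD=main@D [dev=C exp=B main=D]
After op 6 (checkout): HEAD=exp@B [dev=C exp=B main=D]
After op 7 (commit): HEAD=exp@E [dev=C exp=E main=D]
After op 8 (reset): HEAD=exp@A [dev=C exp=A main=D]
After op 9 (checkout): HEAD=main@D [dev=C exp=A main=D]
After op 10 (reset): HEAD=main@B [dev=C exp=A main=B]

Answer: main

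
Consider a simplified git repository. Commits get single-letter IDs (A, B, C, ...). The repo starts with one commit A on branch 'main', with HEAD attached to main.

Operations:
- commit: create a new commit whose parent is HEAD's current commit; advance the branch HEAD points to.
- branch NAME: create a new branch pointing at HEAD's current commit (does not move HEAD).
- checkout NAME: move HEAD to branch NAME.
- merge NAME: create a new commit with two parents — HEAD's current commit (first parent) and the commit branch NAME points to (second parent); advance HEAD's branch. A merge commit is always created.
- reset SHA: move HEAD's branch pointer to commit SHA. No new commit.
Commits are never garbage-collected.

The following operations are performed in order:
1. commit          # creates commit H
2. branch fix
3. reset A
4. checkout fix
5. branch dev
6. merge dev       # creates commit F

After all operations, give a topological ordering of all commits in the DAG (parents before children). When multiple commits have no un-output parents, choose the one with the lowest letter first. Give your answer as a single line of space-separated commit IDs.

After op 1 (commit): HEAD=main@H [main=H]
After op 2 (branch): HEAD=main@H [fix=H main=H]
After op 3 (reset): HEAD=main@A [fix=H main=A]
After op 4 (checkout): HEAD=fix@H [fix=H main=A]
After op 5 (branch): HEAD=fix@H [dev=H fix=H main=A]
After op 6 (merge): HEAD=fix@F [dev=H fix=F main=A]
commit A: parents=[]
commit F: parents=['H', 'H']
commit H: parents=['A']

Answer: A H F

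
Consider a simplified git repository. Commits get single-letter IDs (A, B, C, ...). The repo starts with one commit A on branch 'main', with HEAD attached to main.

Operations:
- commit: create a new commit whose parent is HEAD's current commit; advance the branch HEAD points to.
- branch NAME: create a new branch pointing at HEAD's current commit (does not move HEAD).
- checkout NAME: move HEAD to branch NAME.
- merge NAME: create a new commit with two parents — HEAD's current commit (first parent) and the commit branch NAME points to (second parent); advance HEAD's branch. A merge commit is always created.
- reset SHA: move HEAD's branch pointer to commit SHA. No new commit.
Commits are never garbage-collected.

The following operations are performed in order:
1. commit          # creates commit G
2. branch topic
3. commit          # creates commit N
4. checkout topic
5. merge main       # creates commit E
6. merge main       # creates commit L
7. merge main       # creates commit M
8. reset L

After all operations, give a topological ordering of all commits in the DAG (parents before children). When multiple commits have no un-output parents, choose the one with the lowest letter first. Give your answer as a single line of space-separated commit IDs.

After op 1 (commit): HEAD=main@G [main=G]
After op 2 (branch): HEAD=main@G [main=G topic=G]
After op 3 (commit): HEAD=main@N [main=N topic=G]
After op 4 (checkout): HEAD=topic@G [main=N topic=G]
After op 5 (merge): HEAD=topic@E [main=N topic=E]
After op 6 (merge): HEAD=topic@L [main=N topic=L]
After op 7 (merge): HEAD=topic@M [main=N topic=M]
After op 8 (reset): HEAD=topic@L [main=N topic=L]
commit A: parents=[]
commit E: parents=['G', 'N']
commit G: parents=['A']
commit L: parents=['E', 'N']
commit M: parents=['L', 'N']
commit N: parents=['G']

Answer: A G N E L M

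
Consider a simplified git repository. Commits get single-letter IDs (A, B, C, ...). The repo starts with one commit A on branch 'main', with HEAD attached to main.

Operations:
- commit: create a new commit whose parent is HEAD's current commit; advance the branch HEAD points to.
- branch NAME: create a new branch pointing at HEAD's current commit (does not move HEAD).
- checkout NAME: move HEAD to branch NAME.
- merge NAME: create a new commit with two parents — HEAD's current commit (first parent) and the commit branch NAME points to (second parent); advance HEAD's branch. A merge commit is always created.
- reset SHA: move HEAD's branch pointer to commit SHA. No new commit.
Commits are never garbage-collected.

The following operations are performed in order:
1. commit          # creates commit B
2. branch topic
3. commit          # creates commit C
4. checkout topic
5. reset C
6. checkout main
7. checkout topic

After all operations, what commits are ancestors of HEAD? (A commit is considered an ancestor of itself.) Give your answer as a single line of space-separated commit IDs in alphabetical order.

Answer: A B C

Derivation:
After op 1 (commit): HEAD=main@B [main=B]
After op 2 (branch): HEAD=main@B [main=B topic=B]
After op 3 (commit): HEAD=main@C [main=C topic=B]
After op 4 (checkout): HEAD=topic@B [main=C topic=B]
After op 5 (reset): HEAD=topic@C [main=C topic=C]
After op 6 (checkout): HEAD=main@C [main=C topic=C]
After op 7 (checkout): HEAD=topic@C [main=C topic=C]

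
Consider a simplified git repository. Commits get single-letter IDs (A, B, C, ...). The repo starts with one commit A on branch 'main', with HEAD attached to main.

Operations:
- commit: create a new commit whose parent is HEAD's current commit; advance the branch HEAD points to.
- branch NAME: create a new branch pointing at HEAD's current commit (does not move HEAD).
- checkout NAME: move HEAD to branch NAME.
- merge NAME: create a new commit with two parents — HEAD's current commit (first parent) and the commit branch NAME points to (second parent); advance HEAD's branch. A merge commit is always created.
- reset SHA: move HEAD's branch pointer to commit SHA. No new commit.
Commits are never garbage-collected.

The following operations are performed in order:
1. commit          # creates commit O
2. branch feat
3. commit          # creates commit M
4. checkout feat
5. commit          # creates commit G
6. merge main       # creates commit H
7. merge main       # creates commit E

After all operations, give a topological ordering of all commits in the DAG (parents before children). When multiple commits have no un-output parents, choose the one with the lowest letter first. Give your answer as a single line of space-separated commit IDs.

After op 1 (commit): HEAD=main@O [main=O]
After op 2 (branch): HEAD=main@O [feat=O main=O]
After op 3 (commit): HEAD=main@M [feat=O main=M]
After op 4 (checkout): HEAD=feat@O [feat=O main=M]
After op 5 (commit): HEAD=feat@G [feat=G main=M]
After op 6 (merge): HEAD=feat@H [feat=H main=M]
After op 7 (merge): HEAD=feat@E [feat=E main=M]
commit A: parents=[]
commit E: parents=['H', 'M']
commit G: parents=['O']
commit H: parents=['G', 'M']
commit M: parents=['O']
commit O: parents=['A']

Answer: A O G M H E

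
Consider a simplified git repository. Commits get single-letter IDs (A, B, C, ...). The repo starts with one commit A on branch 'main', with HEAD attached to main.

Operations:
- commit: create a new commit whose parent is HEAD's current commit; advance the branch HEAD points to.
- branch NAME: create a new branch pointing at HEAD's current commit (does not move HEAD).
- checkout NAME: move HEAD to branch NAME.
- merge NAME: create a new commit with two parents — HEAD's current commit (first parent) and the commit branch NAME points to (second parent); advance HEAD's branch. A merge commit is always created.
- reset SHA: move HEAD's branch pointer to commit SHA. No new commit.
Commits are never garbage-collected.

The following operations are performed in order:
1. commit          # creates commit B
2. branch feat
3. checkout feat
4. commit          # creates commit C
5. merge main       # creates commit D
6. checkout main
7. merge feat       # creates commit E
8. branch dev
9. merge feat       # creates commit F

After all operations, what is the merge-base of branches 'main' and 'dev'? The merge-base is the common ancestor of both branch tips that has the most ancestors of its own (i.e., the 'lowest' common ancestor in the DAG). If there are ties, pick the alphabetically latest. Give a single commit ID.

Answer: E

Derivation:
After op 1 (commit): HEAD=main@B [main=B]
After op 2 (branch): HEAD=main@B [feat=B main=B]
After op 3 (checkout): HEAD=feat@B [feat=B main=B]
After op 4 (commit): HEAD=feat@C [feat=C main=B]
After op 5 (merge): HEAD=feat@D [feat=D main=B]
After op 6 (checkout): HEAD=main@B [feat=D main=B]
After op 7 (merge): HEAD=main@E [feat=D main=E]
After op 8 (branch): HEAD=main@E [dev=E feat=D main=E]
After op 9 (merge): HEAD=main@F [dev=E feat=D main=F]
ancestors(main=F): ['A', 'B', 'C', 'D', 'E', 'F']
ancestors(dev=E): ['A', 'B', 'C', 'D', 'E']
common: ['A', 'B', 'C', 'D', 'E']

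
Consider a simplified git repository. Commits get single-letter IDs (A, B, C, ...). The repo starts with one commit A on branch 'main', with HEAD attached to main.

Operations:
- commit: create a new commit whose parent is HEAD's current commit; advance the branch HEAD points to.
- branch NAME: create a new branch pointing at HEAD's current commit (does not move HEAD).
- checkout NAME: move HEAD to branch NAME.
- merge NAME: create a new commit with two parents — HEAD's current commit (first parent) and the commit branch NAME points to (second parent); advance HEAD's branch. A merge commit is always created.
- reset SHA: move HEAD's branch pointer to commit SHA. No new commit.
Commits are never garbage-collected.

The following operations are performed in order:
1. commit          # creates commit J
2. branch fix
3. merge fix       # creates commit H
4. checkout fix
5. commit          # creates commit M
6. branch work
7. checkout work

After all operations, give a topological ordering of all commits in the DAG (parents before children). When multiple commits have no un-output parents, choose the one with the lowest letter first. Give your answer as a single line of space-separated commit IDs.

Answer: A J H M

Derivation:
After op 1 (commit): HEAD=main@J [main=J]
After op 2 (branch): HEAD=main@J [fix=J main=J]
After op 3 (merge): HEAD=main@H [fix=J main=H]
After op 4 (checkout): HEAD=fix@J [fix=J main=H]
After op 5 (commit): HEAD=fix@M [fix=M main=H]
After op 6 (branch): HEAD=fix@M [fix=M main=H work=M]
After op 7 (checkout): HEAD=work@M [fix=M main=H work=M]
commit A: parents=[]
commit H: parents=['J', 'J']
commit J: parents=['A']
commit M: parents=['J']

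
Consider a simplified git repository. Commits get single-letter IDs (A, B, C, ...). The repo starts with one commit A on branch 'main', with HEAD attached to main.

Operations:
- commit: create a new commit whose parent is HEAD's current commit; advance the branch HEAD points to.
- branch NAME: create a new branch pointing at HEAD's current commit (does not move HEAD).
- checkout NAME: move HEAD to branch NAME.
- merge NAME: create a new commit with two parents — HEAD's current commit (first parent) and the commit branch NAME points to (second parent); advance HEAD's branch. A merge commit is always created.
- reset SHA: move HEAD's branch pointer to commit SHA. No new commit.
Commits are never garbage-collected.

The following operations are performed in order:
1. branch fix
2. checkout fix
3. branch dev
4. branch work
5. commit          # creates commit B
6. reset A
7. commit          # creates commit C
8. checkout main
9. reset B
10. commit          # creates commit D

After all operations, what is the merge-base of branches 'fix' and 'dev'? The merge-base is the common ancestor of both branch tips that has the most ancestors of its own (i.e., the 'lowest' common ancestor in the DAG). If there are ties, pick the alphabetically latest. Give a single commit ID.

After op 1 (branch): HEAD=main@A [fix=A main=A]
After op 2 (checkout): HEAD=fix@A [fix=A main=A]
After op 3 (branch): HEAD=fix@A [dev=A fix=A main=A]
After op 4 (branch): HEAD=fix@A [dev=A fix=A main=A work=A]
After op 5 (commit): HEAD=fix@B [dev=A fix=B main=A work=A]
After op 6 (reset): HEAD=fix@A [dev=A fix=A main=A work=A]
After op 7 (commit): HEAD=fix@C [dev=A fix=C main=A work=A]
After op 8 (checkout): HEAD=main@A [dev=A fix=C main=A work=A]
After op 9 (reset): HEAD=main@B [dev=A fix=C main=B work=A]
After op 10 (commit): HEAD=main@D [dev=A fix=C main=D work=A]
ancestors(fix=C): ['A', 'C']
ancestors(dev=A): ['A']
common: ['A']

Answer: A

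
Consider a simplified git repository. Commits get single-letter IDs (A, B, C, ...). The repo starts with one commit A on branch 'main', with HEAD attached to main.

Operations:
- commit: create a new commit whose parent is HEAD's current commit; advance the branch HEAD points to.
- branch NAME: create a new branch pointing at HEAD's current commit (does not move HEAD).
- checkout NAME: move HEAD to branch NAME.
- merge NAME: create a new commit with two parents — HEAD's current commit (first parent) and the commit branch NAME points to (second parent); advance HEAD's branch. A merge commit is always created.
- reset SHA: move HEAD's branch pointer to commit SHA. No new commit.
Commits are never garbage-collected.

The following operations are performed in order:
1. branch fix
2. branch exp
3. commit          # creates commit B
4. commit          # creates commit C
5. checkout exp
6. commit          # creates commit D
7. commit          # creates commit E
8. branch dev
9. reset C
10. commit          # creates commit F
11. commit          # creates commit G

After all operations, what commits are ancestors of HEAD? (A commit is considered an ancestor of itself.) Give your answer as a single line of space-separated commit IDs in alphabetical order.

After op 1 (branch): HEAD=main@A [fix=A main=A]
After op 2 (branch): HEAD=main@A [exp=A fix=A main=A]
After op 3 (commit): HEAD=main@B [exp=A fix=A main=B]
After op 4 (commit): HEAD=main@C [exp=A fix=A main=C]
After op 5 (checkout): HEAD=exp@A [exp=A fix=A main=C]
After op 6 (commit): HEAD=exp@D [exp=D fix=A main=C]
After op 7 (commit): HEAD=exp@E [exp=E fix=A main=C]
After op 8 (branch): HEAD=exp@E [dev=E exp=E fix=A main=C]
After op 9 (reset): HEAD=exp@C [dev=E exp=C fix=A main=C]
After op 10 (commit): HEAD=exp@F [dev=E exp=F fix=A main=C]
After op 11 (commit): HEAD=exp@G [dev=E exp=G fix=A main=C]

Answer: A B C F G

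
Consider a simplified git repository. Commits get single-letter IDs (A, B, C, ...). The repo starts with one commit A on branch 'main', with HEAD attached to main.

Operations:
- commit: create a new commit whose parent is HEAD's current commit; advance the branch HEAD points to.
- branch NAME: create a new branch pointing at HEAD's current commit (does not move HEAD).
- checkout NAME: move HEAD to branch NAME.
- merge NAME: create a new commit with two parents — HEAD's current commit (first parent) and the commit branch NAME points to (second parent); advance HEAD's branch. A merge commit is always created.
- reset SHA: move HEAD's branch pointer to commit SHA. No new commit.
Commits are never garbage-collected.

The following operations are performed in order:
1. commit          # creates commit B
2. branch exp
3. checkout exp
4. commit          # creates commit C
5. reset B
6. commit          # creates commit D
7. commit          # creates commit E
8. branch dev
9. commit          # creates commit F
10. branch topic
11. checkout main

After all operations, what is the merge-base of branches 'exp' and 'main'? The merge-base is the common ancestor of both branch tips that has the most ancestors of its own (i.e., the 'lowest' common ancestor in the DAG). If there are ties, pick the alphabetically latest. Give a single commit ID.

After op 1 (commit): HEAD=main@B [main=B]
After op 2 (branch): HEAD=main@B [exp=B main=B]
After op 3 (checkout): HEAD=exp@B [exp=B main=B]
After op 4 (commit): HEAD=exp@C [exp=C main=B]
After op 5 (reset): HEAD=exp@B [exp=B main=B]
After op 6 (commit): HEAD=exp@D [exp=D main=B]
After op 7 (commit): HEAD=exp@E [exp=E main=B]
After op 8 (branch): HEAD=exp@E [dev=E exp=E main=B]
After op 9 (commit): HEAD=exp@F [dev=E exp=F main=B]
After op 10 (branch): HEAD=exp@F [dev=E exp=F main=B topic=F]
After op 11 (checkout): HEAD=main@B [dev=E exp=F main=B topic=F]
ancestors(exp=F): ['A', 'B', 'D', 'E', 'F']
ancestors(main=B): ['A', 'B']
common: ['A', 'B']

Answer: B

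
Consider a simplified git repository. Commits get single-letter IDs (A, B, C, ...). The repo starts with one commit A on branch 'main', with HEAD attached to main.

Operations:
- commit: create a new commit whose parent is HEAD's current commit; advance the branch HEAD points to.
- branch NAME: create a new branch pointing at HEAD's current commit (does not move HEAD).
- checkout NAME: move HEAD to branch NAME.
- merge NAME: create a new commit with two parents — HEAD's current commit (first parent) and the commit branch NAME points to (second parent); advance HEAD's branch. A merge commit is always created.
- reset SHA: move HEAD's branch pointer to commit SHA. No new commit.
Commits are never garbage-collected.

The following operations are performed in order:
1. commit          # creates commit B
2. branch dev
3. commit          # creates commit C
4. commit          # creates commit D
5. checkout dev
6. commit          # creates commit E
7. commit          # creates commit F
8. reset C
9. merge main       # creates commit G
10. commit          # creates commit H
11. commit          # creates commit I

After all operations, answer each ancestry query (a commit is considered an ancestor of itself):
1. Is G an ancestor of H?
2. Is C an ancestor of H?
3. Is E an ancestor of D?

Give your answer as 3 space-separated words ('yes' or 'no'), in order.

After op 1 (commit): HEAD=main@B [main=B]
After op 2 (branch): HEAD=main@B [dev=B main=B]
After op 3 (commit): HEAD=main@C [dev=B main=C]
After op 4 (commit): HEAD=main@D [dev=B main=D]
After op 5 (checkout): HEAD=dev@B [dev=B main=D]
After op 6 (commit): HEAD=dev@E [dev=E main=D]
After op 7 (commit): HEAD=dev@F [dev=F main=D]
After op 8 (reset): HEAD=dev@C [dev=C main=D]
After op 9 (merge): HEAD=dev@G [dev=G main=D]
After op 10 (commit): HEAD=dev@H [dev=H main=D]
After op 11 (commit): HEAD=dev@I [dev=I main=D]
ancestors(H) = {A,B,C,D,G,H}; G in? yes
ancestors(H) = {A,B,C,D,G,H}; C in? yes
ancestors(D) = {A,B,C,D}; E in? no

Answer: yes yes no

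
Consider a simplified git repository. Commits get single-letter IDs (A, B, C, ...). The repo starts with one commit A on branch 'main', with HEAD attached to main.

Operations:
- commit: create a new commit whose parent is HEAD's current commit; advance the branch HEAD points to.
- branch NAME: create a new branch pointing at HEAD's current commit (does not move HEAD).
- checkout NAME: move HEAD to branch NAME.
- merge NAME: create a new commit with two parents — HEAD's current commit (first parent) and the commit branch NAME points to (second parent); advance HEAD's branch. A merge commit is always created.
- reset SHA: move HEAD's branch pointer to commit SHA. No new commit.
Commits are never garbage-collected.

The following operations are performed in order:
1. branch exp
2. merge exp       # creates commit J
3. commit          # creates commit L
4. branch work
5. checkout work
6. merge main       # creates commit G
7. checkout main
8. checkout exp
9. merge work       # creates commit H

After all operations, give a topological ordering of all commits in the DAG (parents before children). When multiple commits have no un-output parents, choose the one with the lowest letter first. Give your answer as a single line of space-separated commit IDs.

Answer: A J L G H

Derivation:
After op 1 (branch): HEAD=main@A [exp=A main=A]
After op 2 (merge): HEAD=main@J [exp=A main=J]
After op 3 (commit): HEAD=main@L [exp=A main=L]
After op 4 (branch): HEAD=main@L [exp=A main=L work=L]
After op 5 (checkout): HEAD=work@L [exp=A main=L work=L]
After op 6 (merge): HEAD=work@G [exp=A main=L work=G]
After op 7 (checkout): HEAD=main@L [exp=A main=L work=G]
After op 8 (checkout): HEAD=exp@A [exp=A main=L work=G]
After op 9 (merge): HEAD=exp@H [exp=H main=L work=G]
commit A: parents=[]
commit G: parents=['L', 'L']
commit H: parents=['A', 'G']
commit J: parents=['A', 'A']
commit L: parents=['J']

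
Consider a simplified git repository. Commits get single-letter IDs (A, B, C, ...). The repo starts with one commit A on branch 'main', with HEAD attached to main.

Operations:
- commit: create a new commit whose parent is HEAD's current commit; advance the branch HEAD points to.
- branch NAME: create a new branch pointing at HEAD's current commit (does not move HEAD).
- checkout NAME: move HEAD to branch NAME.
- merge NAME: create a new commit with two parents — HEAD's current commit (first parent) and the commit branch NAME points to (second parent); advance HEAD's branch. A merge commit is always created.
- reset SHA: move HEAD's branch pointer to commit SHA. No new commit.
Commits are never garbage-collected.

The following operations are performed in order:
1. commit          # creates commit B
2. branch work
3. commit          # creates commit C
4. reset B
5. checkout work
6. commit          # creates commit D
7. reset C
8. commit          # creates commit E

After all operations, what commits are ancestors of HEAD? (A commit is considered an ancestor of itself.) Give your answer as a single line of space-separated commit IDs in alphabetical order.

After op 1 (commit): HEAD=main@B [main=B]
After op 2 (branch): HEAD=main@B [main=B work=B]
After op 3 (commit): HEAD=main@C [main=C work=B]
After op 4 (reset): HEAD=main@B [main=B work=B]
After op 5 (checkout): HEAD=work@B [main=B work=B]
After op 6 (commit): HEAD=work@D [main=B work=D]
After op 7 (reset): HEAD=work@C [main=B work=C]
After op 8 (commit): HEAD=work@E [main=B work=E]

Answer: A B C E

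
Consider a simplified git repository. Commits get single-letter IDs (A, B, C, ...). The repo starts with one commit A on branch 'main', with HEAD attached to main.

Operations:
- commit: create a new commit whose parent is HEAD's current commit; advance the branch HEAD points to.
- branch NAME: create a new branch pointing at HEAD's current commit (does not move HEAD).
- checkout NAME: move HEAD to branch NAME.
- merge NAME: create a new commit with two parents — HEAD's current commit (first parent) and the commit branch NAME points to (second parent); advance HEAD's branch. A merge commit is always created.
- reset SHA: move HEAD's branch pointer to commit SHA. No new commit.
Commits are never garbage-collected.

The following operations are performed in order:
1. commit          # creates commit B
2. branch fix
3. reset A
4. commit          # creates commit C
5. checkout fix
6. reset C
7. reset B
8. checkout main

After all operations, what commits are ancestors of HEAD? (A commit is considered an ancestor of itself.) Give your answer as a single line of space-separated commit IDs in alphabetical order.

After op 1 (commit): HEAD=main@B [main=B]
After op 2 (branch): HEAD=main@B [fix=B main=B]
After op 3 (reset): HEAD=main@A [fix=B main=A]
After op 4 (commit): HEAD=main@C [fix=B main=C]
After op 5 (checkout): HEAD=fix@B [fix=B main=C]
After op 6 (reset): HEAD=fix@C [fix=C main=C]
After op 7 (reset): HEAD=fix@B [fix=B main=C]
After op 8 (checkout): HEAD=main@C [fix=B main=C]

Answer: A C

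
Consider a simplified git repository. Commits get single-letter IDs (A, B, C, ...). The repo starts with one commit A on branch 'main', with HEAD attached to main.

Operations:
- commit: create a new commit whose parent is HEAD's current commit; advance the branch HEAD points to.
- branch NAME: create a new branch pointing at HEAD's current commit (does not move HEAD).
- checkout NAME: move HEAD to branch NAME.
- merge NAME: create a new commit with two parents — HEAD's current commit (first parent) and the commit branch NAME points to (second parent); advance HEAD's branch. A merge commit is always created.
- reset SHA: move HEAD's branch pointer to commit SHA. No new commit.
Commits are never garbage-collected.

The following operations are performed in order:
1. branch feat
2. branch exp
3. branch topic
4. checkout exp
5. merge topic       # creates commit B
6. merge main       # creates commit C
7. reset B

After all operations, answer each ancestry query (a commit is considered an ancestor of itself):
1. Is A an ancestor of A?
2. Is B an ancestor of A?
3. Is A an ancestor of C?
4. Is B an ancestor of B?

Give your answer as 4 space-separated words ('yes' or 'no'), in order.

After op 1 (branch): HEAD=main@A [feat=A main=A]
After op 2 (branch): HEAD=main@A [exp=A feat=A main=A]
After op 3 (branch): HEAD=main@A [exp=A feat=A main=A topic=A]
After op 4 (checkout): HEAD=exp@A [exp=A feat=A main=A topic=A]
After op 5 (merge): HEAD=exp@B [exp=B feat=A main=A topic=A]
After op 6 (merge): HEAD=exp@C [exp=C feat=A main=A topic=A]
After op 7 (reset): HEAD=exp@B [exp=B feat=A main=A topic=A]
ancestors(A) = {A}; A in? yes
ancestors(A) = {A}; B in? no
ancestors(C) = {A,B,C}; A in? yes
ancestors(B) = {A,B}; B in? yes

Answer: yes no yes yes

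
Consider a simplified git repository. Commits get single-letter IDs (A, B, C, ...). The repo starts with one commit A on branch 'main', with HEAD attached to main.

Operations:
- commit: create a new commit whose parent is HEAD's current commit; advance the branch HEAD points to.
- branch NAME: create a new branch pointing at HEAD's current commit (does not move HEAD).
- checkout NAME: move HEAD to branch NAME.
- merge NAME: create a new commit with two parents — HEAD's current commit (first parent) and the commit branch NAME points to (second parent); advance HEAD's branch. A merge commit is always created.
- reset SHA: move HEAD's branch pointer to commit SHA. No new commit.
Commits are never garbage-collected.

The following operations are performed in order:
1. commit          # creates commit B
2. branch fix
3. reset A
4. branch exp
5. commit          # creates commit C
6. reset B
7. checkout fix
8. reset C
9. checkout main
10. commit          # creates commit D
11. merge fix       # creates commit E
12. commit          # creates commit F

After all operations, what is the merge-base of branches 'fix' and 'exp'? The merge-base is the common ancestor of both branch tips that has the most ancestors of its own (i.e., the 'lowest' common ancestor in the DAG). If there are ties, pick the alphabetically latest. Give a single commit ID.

After op 1 (commit): HEAD=main@B [main=B]
After op 2 (branch): HEAD=main@B [fix=B main=B]
After op 3 (reset): HEAD=main@A [fix=B main=A]
After op 4 (branch): HEAD=main@A [exp=A fix=B main=A]
After op 5 (commit): HEAD=main@C [exp=A fix=B main=C]
After op 6 (reset): HEAD=main@B [exp=A fix=B main=B]
After op 7 (checkout): HEAD=fix@B [exp=A fix=B main=B]
After op 8 (reset): HEAD=fix@C [exp=A fix=C main=B]
After op 9 (checkout): HEAD=main@B [exp=A fix=C main=B]
After op 10 (commit): HEAD=main@D [exp=A fix=C main=D]
After op 11 (merge): HEAD=main@E [exp=A fix=C main=E]
After op 12 (commit): HEAD=main@F [exp=A fix=C main=F]
ancestors(fix=C): ['A', 'C']
ancestors(exp=A): ['A']
common: ['A']

Answer: A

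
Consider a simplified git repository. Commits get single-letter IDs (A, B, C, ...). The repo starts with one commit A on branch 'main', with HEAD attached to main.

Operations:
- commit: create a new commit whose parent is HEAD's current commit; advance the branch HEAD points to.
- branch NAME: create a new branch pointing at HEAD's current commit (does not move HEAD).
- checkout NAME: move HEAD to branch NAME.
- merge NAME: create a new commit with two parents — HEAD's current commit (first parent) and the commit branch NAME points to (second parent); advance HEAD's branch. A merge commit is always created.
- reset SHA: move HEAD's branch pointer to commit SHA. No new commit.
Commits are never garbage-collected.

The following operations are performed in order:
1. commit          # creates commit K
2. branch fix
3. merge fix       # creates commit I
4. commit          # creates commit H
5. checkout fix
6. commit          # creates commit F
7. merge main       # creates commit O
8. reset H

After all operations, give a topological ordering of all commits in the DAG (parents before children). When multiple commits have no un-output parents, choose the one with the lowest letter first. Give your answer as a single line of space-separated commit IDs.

Answer: A K F I H O

Derivation:
After op 1 (commit): HEAD=main@K [main=K]
After op 2 (branch): HEAD=main@K [fix=K main=K]
After op 3 (merge): HEAD=main@I [fix=K main=I]
After op 4 (commit): HEAD=main@H [fix=K main=H]
After op 5 (checkout): HEAD=fix@K [fix=K main=H]
After op 6 (commit): HEAD=fix@F [fix=F main=H]
After op 7 (merge): HEAD=fix@O [fix=O main=H]
After op 8 (reset): HEAD=fix@H [fix=H main=H]
commit A: parents=[]
commit F: parents=['K']
commit H: parents=['I']
commit I: parents=['K', 'K']
commit K: parents=['A']
commit O: parents=['F', 'H']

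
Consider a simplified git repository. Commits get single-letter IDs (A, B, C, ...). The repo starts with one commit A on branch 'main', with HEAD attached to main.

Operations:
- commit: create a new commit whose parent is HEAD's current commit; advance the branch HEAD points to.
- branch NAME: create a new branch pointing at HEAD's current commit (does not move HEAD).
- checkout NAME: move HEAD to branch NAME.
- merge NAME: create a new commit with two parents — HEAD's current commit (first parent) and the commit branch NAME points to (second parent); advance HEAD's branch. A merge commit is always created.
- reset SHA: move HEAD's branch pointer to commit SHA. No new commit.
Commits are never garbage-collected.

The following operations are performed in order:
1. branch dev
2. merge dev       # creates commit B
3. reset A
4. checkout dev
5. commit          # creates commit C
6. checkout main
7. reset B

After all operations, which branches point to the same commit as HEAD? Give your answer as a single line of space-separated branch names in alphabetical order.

Answer: main

Derivation:
After op 1 (branch): HEAD=main@A [dev=A main=A]
After op 2 (merge): HEAD=main@B [dev=A main=B]
After op 3 (reset): HEAD=main@A [dev=A main=A]
After op 4 (checkout): HEAD=dev@A [dev=A main=A]
After op 5 (commit): HEAD=dev@C [dev=C main=A]
After op 6 (checkout): HEAD=main@A [dev=C main=A]
After op 7 (reset): HEAD=main@B [dev=C main=B]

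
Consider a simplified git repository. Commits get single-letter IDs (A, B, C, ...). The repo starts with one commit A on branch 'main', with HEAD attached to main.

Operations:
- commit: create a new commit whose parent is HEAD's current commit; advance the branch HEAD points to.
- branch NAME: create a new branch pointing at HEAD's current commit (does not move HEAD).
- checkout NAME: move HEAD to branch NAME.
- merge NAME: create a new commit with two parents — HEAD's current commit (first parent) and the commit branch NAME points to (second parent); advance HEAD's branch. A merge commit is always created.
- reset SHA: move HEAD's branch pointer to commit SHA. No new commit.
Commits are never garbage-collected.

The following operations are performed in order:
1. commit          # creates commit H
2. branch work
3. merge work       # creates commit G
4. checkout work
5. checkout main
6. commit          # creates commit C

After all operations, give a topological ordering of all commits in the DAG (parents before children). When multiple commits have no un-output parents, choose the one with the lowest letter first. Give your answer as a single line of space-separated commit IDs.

After op 1 (commit): HEAD=main@H [main=H]
After op 2 (branch): HEAD=main@H [main=H work=H]
After op 3 (merge): HEAD=main@G [main=G work=H]
After op 4 (checkout): HEAD=work@H [main=G work=H]
After op 5 (checkout): HEAD=main@G [main=G work=H]
After op 6 (commit): HEAD=main@C [main=C work=H]
commit A: parents=[]
commit C: parents=['G']
commit G: parents=['H', 'H']
commit H: parents=['A']

Answer: A H G C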